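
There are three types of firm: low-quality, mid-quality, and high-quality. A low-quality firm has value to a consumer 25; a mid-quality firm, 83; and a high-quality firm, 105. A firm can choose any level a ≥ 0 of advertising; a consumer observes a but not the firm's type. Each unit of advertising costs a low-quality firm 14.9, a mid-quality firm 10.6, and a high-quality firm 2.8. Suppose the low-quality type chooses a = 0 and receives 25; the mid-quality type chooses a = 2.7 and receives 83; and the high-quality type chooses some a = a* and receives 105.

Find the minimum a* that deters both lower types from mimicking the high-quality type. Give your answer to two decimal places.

Mid-quality type (on-path payoff 83 − 10.6×2.7 = 54.38) won't mimic when 54.38 ≥ 105 − 10.6·a*, i.e. a* ≥ 4.78.
Low-quality type (on-path payoff 25) won't mimic when 25 ≥ 105 − 14.9·a*, i.e. a* ≥ 5.37.
Both must hold, so a* = max(5.37, 4.78) = 5.37. The low-quality type's constraint binds.

5.37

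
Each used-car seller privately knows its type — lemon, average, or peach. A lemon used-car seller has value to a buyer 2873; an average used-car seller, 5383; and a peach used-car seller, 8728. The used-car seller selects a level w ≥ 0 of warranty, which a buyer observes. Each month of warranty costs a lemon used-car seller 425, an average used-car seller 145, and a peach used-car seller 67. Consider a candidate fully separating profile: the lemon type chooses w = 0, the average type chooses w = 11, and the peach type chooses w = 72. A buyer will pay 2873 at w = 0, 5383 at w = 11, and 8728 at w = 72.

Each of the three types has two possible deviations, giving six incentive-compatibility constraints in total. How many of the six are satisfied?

5

Peach (own payoff 8728 − 67×72 = 3904): to w=0 gives 2873 → no gain ✓; to w=11 gives 5383 − 67×11 = 4646 → profitable ✗.
Average (own payoff 5383 − 145×11 = 3788): to w=0 gives 2873 → no gain ✓; to w=72 gives 8728 − 145×72 = -1712 → no gain ✓.
Lemon (own payoff 2873): to w=11 gives 5383 − 425×11 = 708 → no gain ✓; to w=72 gives 8728 − 425×72 = -21872 → no gain ✓.
5 of the 6 constraints hold; not an equilibrium.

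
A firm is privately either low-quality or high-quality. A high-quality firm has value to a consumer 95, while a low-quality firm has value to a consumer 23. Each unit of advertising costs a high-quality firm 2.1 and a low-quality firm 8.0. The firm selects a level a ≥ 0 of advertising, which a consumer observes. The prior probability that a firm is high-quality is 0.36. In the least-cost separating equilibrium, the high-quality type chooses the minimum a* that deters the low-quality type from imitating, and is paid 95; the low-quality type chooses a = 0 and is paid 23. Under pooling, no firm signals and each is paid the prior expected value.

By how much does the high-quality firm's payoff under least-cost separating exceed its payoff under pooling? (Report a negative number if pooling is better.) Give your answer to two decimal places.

27.18

Least-cost separating signal: a* solves 23 = 95 − 8.0·a*, so a* = (95 − 23)/8.0 = 9.
High-quality type's separating payoff: 95 − 2.1 × a* = 95 − 2.1 × (95 − 23)/8.0 = 95 − 151.2/8.0 = 76.1.
Pooling payoff: 0.36 × 95 + 0.64 × 23 = 48.92.
Difference: 76.1 − 48.92 = 27.18.
The high-quality type prefers to separate.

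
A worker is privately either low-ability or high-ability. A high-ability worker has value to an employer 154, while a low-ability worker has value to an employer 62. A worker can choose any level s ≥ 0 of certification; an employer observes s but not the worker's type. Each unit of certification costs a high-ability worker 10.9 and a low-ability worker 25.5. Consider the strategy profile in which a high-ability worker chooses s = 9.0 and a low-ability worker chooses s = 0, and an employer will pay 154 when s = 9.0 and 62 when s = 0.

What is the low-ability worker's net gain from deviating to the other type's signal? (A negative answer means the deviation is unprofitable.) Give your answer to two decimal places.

Playing s = 0 the low-ability worker receives 62.
Deviating to s = 9.0 brings payment 154 at cost 25.5 × 9.0 = 229.5, netting -75.5.
Gain from deviating: -75.5 − 62 = -137.50.
The gain is negative, so the low-ability type's incentive-compatibility constraint is satisfied.

-137.50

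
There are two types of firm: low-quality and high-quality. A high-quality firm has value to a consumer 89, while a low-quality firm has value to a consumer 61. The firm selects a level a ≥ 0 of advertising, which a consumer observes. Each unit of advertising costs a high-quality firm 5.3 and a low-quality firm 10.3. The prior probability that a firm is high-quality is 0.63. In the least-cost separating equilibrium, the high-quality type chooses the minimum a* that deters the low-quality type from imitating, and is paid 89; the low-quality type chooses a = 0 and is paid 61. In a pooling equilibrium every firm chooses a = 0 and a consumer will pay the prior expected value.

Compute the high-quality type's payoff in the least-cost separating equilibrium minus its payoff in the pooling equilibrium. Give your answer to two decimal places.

-4.05

Least-cost separating signal: a* solves 61 = 89 − 10.3·a*, so a* = (89 − 61)/10.3 ≈ 2.7184.
High-quality type's separating payoff: 89 − 5.3 × a* = 89 − 5.3 × (89 − 61)/10.3 = 89 − 148.4/10.3 ≈ 74.5922.
Pooling payoff: 0.63 × 89 + 0.37 × 61 = 78.64.
Difference: 74.5922 − 78.64 = -4.0478, i.e. -4.05 to two decimal places.
The high-quality type would prefer the pooling outcome.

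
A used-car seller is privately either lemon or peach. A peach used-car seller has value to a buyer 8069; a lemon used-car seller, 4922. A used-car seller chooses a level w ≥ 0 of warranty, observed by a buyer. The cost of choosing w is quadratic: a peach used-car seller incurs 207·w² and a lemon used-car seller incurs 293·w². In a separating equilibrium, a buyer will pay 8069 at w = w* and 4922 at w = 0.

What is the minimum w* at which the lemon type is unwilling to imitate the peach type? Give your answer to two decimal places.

3.28

The lemon type at w = 0 receives 4922; imitating at w* yields 8069 − 293·w*².
Indifference: 4922 = 8069 − 293·w*², so w*² = (8069 − 4922) / 293 ≈ 10.7406.
w* = √10.7406 ≈ 3.28.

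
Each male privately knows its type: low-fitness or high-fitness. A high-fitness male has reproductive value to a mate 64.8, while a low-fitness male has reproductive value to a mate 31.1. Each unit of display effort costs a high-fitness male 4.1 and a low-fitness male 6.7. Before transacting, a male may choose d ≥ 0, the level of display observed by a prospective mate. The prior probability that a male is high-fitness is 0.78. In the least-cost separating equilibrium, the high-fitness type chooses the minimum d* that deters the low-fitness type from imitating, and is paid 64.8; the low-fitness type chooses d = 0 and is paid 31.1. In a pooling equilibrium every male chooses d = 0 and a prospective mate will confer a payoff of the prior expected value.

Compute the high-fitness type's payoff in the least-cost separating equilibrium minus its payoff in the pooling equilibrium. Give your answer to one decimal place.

-13.2

Least-cost separating signal: d* solves 31.1 = 64.8 − 6.7·d*, so d* = (64.8 − 31.1)/6.7 ≈ 5.0299.
High-fitness type's separating payoff: 64.8 − 4.1 × d* = 64.8 − 4.1 × (64.8 − 31.1)/6.7 = 64.8 − 138.17/6.7 ≈ 44.178.
Pooling payoff: 0.78 × 64.8 + 0.22 × 31.1 = 57.386.
Difference: 44.178 − 57.386 = -13.208, i.e. -13.2 to one decimal place.
The high-fitness type would prefer the pooling outcome.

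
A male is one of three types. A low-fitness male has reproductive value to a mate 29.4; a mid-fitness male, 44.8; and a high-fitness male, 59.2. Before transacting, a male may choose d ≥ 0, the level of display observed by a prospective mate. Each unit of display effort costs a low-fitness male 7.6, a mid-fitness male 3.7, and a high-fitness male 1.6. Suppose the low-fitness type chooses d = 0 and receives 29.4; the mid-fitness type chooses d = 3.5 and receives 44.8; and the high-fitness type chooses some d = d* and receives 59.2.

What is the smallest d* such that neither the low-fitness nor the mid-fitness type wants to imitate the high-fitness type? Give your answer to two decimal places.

Low-fitness type (on-path payoff 29.4) won't mimic when 29.4 ≥ 59.2 − 7.6·d*, i.e. d* ≥ 3.92.
Mid-fitness type (on-path payoff 44.8 − 3.7×3.5 = 31.85) won't mimic when 31.85 ≥ 59.2 − 3.7·d*, i.e. d* ≥ 7.39.
Both must hold, so d* = max(3.92, 7.39) = 7.39. The mid-fitness type's constraint binds.

7.39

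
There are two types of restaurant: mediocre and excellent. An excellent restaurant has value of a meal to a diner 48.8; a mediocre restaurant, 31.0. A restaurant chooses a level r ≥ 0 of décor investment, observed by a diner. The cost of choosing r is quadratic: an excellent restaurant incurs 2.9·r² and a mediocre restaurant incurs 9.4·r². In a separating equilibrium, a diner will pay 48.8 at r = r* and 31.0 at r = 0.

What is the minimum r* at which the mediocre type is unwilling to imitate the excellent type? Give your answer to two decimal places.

The mediocre type at r = 0 receives 31.0; imitating at r* yields 48.8 − 9.4·r*².
Indifference: 31.0 = 48.8 − 9.4·r*², so r*² = (48.8 − 31.0) / 9.4 ≈ 1.8936.
r* = √1.8936 ≈ 1.38.

1.38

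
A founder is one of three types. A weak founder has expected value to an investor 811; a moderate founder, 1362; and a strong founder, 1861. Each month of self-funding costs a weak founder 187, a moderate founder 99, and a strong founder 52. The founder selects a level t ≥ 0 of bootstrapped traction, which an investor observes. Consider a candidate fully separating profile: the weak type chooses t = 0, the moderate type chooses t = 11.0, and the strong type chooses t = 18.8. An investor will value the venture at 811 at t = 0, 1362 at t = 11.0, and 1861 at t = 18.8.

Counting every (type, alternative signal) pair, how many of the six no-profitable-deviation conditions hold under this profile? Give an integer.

5

Moderate (own payoff 1362 − 99×11.0 = 273): to t=0 gives 811 → profitable ✗; to t=18.8 gives 1861 − 99×18.8 = -0.2 → no gain ✓.
Strong (own payoff 1861 − 52×18.8 = 883.4): to t=0 gives 811 → no gain ✓; to t=11.0 gives 1362 − 52×11.0 = 790 → no gain ✓.
Weak (own payoff 811): to t=11.0 gives 1362 − 187×11.0 = -695 → no gain ✓; to t=18.8 gives 1861 − 187×18.8 = -1654.6 → no gain ✓.
5 of the 6 constraints hold; not an equilibrium.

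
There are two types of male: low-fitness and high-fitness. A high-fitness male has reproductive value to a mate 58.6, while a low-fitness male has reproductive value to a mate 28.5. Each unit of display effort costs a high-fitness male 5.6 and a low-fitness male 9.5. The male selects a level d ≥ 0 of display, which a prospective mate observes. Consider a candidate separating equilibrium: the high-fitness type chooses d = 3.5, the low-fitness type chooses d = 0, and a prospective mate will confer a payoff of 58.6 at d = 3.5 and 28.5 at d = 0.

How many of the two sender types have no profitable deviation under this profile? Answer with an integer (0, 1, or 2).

2

Low-fitness type: stay at 0 → 28.5; mimic → 58.6 − 9.5 × 3.5 = 25.35. IC holds (28.5 ≥ 25.35).
High-fitness type: signal → 58.6 − 5.6 × 3.5 = 39; deviate to 0 → 28.5. IC holds (39 ≥ 28.5).
2 of 2 constraints hold, so this is a separating equilibrium.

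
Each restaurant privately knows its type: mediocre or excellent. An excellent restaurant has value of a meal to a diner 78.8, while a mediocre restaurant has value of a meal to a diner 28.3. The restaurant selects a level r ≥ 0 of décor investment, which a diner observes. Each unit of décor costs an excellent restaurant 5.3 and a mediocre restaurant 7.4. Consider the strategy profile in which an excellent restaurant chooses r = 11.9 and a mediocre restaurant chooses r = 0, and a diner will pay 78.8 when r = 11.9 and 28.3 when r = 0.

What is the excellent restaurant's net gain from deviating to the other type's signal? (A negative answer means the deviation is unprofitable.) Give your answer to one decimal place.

12.6

Playing r = 11.9 the excellent restaurant receives 78.8 − 5.3 × 11.9 = 15.73.
Deviating to r = 0 yields 28.3 instead.
Gain from deviating: 28.3 − 15.73 = 12.57, i.e. 12.6 to one decimal place.
The gain is positive, so the excellent type's incentive-compatibility constraint is violated — this profile is not a separating equilibrium.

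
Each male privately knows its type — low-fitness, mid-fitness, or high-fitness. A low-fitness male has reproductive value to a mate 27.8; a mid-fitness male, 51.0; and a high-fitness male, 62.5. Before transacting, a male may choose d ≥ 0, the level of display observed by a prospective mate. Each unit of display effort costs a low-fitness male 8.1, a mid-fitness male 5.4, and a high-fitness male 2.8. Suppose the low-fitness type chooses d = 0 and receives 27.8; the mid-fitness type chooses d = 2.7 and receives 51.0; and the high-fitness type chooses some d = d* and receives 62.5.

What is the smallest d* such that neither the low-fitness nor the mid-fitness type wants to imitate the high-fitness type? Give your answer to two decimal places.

4.83

Low-fitness type (on-path payoff 27.8) won't mimic when 27.8 ≥ 62.5 − 8.1·d*, i.e. d* ≥ 4.28.
Mid-fitness type (on-path payoff 51.0 − 5.4×2.7 = 36.42) won't mimic when 36.42 ≥ 62.5 − 5.4·d*, i.e. d* ≥ 4.83.
Both must hold, so d* = max(4.28, 4.83) = 4.83. The mid-fitness type's constraint binds.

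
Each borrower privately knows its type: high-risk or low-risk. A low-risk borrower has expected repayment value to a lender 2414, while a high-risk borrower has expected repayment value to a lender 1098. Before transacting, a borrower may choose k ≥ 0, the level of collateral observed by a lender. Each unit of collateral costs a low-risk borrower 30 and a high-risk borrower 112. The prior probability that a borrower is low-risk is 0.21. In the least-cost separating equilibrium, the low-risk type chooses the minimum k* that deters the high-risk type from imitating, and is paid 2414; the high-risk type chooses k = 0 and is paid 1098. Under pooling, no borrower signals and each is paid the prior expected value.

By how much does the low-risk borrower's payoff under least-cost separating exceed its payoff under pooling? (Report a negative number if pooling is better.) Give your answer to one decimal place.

687.1

Least-cost separating signal: k* solves 1098 = 2414 − 112·k*, so k* = (2414 − 1098)/112 = 11.75.
Low-risk type's separating payoff: 2414 − 30 × k* = 2414 − 30 × (2414 − 1098)/112 = 2414 − 39480/112 = 2061.5.
Pooling payoff: 0.21 × 2414 + 0.79 × 1098 = 1374.36.
Difference: 2061.5 − 1374.36 = 687.14, i.e. 687.1 to one decimal place.
The low-risk type prefers to separate.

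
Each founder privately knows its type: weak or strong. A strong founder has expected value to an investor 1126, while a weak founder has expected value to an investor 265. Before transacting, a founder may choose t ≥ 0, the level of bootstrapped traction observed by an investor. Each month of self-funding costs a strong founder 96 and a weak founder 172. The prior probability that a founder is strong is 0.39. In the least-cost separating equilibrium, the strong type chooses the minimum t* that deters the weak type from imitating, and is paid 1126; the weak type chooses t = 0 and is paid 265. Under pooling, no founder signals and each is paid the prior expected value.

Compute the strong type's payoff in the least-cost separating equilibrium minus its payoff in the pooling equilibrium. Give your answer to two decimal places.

44.65

Least-cost separating signal: t* solves 265 = 1126 − 172·t*, so t* = (1126 − 265)/172 ≈ 5.0058.
Strong type's separating payoff: 1126 − 96 × t* = 1126 − 96 × (1126 − 265)/172 = 1126 − 82656/172 ≈ 645.4419.
Pooling payoff: 0.39 × 1126 + 0.61 × 265 = 600.79.
Difference: 645.4419 − 600.79 = 44.6519, i.e. 44.65 to two decimal places.
The strong type prefers to separate.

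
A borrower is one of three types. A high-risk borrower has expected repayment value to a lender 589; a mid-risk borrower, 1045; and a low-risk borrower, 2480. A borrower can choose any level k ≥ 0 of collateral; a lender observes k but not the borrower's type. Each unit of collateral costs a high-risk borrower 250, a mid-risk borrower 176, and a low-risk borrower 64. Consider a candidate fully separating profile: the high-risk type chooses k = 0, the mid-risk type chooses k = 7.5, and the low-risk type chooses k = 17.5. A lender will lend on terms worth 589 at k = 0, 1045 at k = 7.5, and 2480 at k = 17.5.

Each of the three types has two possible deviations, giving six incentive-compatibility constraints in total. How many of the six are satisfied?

Mid-risk (own payoff 1045 − 176×7.5 = -275): to k=0 gives 589 → profitable ✗; to k=17.5 gives 2480 − 176×17.5 = -600 → no gain ✓.
Low-risk (own payoff 2480 − 64×17.5 = 1360): to k=0 gives 589 → no gain ✓; to k=7.5 gives 1045 − 64×7.5 = 565 → no gain ✓.
High-risk (own payoff 589): to k=7.5 gives 1045 − 250×7.5 = -830 → no gain ✓; to k=17.5 gives 2480 − 250×17.5 = -1895 → no gain ✓.
5 of the 6 constraints hold; not an equilibrium.

5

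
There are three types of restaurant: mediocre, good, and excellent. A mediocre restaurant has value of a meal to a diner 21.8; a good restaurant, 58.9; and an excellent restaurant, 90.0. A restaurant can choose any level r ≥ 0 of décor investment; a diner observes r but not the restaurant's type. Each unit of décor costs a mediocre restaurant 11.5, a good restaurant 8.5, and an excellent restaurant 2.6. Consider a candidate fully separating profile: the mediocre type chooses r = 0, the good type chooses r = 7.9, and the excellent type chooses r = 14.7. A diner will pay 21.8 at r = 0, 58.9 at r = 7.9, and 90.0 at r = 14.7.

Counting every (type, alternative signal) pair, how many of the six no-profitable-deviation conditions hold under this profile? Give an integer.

Excellent (own payoff 90.0 − 2.6×14.7 = 51.78): to r=0 gives 21.8 → no gain ✓; to r=7.9 gives 58.9 − 2.6×7.9 = 38.36 → no gain ✓.
Good (own payoff 58.9 − 8.5×7.9 = -8.25): to r=0 gives 21.8 → profitable ✗; to r=14.7 gives 90.0 − 8.5×14.7 = -34.95 → no gain ✓.
Mediocre (own payoff 21.8): to r=7.9 gives 58.9 − 11.5×7.9 = -31.95 → no gain ✓; to r=14.7 gives 90.0 − 11.5×14.7 = -79.05 → no gain ✓.
5 of the 6 constraints hold; not an equilibrium.

5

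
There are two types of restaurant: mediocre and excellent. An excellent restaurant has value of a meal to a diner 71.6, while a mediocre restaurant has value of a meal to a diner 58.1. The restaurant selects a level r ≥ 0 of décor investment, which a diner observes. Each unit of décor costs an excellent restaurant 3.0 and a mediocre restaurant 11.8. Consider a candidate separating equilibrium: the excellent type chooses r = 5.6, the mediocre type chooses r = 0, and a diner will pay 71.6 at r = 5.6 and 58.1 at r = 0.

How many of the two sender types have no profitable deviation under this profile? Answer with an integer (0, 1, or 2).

Excellent type: signal → 71.6 − 3.0 × 5.6 = 54.8; deviate to 0 → 58.1. IC fails (54.8 < 58.1).
Mediocre type: stay at 0 → 58.1; mimic → 71.6 − 11.8 × 5.6 = 5.52. IC holds (58.1 ≥ 5.52).
1 of 2 constraints hold, so this profile is not an equilibrium.

1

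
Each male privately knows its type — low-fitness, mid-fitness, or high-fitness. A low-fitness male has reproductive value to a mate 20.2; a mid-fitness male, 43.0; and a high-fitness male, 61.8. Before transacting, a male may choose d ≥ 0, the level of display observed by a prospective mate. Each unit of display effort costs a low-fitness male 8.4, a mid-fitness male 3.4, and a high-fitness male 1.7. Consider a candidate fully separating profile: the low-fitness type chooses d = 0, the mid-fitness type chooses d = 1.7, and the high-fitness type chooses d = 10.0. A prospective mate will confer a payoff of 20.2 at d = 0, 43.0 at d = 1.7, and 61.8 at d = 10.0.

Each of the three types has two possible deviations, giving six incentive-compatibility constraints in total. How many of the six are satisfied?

5

Mid-fitness (own payoff 43.0 − 3.4×1.7 = 37.22): to d=0 gives 20.2 → no gain ✓; to d=10.0 gives 61.8 − 3.4×10.0 = 27.8 → no gain ✓.
Low-fitness (own payoff 20.2): to d=1.7 gives 43.0 − 8.4×1.7 = 28.72 → profitable ✗; to d=10.0 gives 61.8 − 8.4×10.0 = -22.2 → no gain ✓.
High-fitness (own payoff 61.8 − 1.7×10.0 = 44.8): to d=0 gives 20.2 → no gain ✓; to d=1.7 gives 43.0 − 1.7×1.7 = 40.11 → no gain ✓.
5 of the 6 constraints hold; not an equilibrium.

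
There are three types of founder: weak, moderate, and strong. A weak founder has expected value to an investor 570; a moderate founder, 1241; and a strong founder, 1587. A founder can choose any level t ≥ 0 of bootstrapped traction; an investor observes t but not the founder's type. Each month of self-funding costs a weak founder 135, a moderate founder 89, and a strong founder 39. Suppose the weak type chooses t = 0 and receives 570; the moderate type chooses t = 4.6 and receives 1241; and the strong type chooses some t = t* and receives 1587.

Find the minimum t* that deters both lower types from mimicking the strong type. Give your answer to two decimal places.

8.49

Moderate type (on-path payoff 1241 − 89×4.6 = 831.6) won't mimic when 831.6 ≥ 1587 − 89·t*, i.e. t* ≥ 8.49.
Weak type (on-path payoff 570) won't mimic when 570 ≥ 1587 − 135·t*, i.e. t* ≥ 7.53.
Both must hold, so t* = max(7.53, 8.49) = 8.49. The moderate type's constraint binds.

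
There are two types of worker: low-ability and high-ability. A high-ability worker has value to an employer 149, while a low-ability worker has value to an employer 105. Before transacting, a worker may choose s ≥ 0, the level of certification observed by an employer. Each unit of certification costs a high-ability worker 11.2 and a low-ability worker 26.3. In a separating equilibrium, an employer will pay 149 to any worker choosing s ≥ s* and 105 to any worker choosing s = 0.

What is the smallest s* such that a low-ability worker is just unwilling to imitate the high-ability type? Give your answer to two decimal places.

A low-ability worker choosing s = 0 receives 105.
Imitating at s* instead would pay 149 at cost 26.3·s*, netting 149 − 26.3·s*.
Indifference: 105 = 149 − 26.3·s*, so s* = (149 − 105) / 26.3 ≈ 1.67.
At s* the low-ability type's incentive constraint just binds; the high-ability type strictly prefers s* since its per-unit cost is lower.

1.67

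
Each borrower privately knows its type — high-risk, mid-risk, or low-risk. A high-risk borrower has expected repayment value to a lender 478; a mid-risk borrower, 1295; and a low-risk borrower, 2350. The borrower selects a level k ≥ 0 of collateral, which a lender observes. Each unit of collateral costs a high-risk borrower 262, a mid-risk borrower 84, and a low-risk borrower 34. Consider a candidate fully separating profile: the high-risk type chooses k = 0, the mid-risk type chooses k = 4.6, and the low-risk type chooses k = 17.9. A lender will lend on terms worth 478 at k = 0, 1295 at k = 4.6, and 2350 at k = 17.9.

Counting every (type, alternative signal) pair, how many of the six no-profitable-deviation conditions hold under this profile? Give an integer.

6

Mid-risk (own payoff 1295 − 84×4.6 = 908.6): to k=0 gives 478 → no gain ✓; to k=17.9 gives 2350 − 84×17.9 = 846.4 → no gain ✓.
Low-risk (own payoff 2350 − 34×17.9 = 1741.4): to k=0 gives 478 → no gain ✓; to k=4.6 gives 1295 − 34×4.6 = 1138.6 → no gain ✓.
High-risk (own payoff 478): to k=4.6 gives 1295 − 262×4.6 = 89.8 → no gain ✓; to k=17.9 gives 2350 − 262×17.9 = -2339.8 → no gain ✓.
6 of the 6 constraints hold; this profile is a separating equilibrium.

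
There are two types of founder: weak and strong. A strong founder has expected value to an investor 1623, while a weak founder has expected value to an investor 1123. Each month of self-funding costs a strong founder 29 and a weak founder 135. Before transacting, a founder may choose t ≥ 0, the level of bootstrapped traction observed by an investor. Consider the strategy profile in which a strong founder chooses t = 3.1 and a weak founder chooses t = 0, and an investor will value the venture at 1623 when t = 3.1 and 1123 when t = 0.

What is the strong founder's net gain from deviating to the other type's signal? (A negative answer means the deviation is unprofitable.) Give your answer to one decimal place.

Playing t = 3.1 the strong founder receives 1623 − 29 × 3.1 = 1533.1.
Deviating to t = 0 yields 1123 instead.
Gain from deviating: 1123 − 1533.1 = -410.1.
The gain is negative, so the strong type's incentive-compatibility constraint is satisfied.

-410.1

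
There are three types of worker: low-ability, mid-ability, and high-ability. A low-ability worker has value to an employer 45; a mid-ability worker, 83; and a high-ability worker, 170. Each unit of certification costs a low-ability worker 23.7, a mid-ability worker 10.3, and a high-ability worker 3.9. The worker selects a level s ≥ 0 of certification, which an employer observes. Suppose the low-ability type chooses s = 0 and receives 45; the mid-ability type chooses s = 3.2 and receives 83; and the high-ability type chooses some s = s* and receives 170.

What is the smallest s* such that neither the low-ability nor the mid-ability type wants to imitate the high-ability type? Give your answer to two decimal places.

11.65

Low-ability type (on-path payoff 45) won't mimic when 45 ≥ 170 − 23.7·s*, i.e. s* ≥ 5.27.
Mid-ability type (on-path payoff 83 − 10.3×3.2 = 50.04) won't mimic when 50.04 ≥ 170 − 10.3·s*, i.e. s* ≥ 11.65.
Both must hold, so s* = max(5.27, 11.65) = 11.65. The mid-ability type's constraint binds.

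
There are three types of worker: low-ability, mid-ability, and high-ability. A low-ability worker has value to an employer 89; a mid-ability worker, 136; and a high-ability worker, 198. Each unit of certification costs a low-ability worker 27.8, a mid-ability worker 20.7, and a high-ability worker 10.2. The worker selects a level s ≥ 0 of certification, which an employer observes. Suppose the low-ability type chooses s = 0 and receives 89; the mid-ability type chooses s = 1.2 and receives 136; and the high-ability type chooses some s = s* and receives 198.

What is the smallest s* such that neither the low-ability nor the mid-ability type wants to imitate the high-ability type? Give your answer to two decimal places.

Low-ability type (on-path payoff 89) won't mimic when 89 ≥ 198 − 27.8·s*, i.e. s* ≥ 3.92.
Mid-ability type (on-path payoff 136 − 20.7×1.2 = 111.16) won't mimic when 111.16 ≥ 198 − 20.7·s*, i.e. s* ≥ 4.20.
Both must hold, so s* = max(3.92, 4.20) = 4.20. The mid-ability type's constraint binds.

4.20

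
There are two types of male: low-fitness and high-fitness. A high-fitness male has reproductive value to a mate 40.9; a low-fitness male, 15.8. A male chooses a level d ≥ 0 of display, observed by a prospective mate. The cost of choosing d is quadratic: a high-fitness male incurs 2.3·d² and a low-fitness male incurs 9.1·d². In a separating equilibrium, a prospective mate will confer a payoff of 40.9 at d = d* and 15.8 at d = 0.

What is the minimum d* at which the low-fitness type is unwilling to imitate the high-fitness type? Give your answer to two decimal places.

1.66

The low-fitness type at d = 0 receives 15.8; imitating at d* yields 40.9 − 9.1·d*².
Indifference: 15.8 = 40.9 − 9.1·d*², so d*² = (40.9 − 15.8) / 9.1 ≈ 2.7582.
d* = √2.7582 ≈ 1.66.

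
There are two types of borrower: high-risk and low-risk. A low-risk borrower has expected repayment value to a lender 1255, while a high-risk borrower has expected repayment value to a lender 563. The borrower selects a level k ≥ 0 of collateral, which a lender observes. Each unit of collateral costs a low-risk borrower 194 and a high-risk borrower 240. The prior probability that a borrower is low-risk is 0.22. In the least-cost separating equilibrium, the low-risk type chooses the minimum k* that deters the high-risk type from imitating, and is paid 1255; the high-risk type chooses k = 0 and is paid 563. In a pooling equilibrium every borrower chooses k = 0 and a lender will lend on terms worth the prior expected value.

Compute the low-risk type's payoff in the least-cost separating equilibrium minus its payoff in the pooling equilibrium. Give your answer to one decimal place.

-19.6

Least-cost separating signal: k* solves 563 = 1255 − 240·k*, so k* = (1255 − 563)/240 ≈ 2.8833.
Low-risk type's separating payoff: 1255 − 194 × k* = 1255 − 194 × (1255 − 563)/240 = 1255 − 134248/240 ≈ 695.633.
Pooling payoff: 0.22 × 1255 + 0.78 × 563 = 715.24.
Difference: 695.633 − 715.24 = -19.607, i.e. -19.6 to one decimal place.
The low-risk type would prefer the pooling outcome.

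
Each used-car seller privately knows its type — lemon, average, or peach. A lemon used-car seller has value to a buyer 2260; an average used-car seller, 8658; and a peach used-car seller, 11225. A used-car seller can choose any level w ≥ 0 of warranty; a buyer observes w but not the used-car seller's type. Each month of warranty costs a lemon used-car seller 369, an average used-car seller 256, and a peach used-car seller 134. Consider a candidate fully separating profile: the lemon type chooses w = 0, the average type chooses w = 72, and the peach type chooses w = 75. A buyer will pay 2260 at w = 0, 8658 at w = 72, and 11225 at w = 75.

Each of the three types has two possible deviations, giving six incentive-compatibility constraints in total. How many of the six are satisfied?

3

Peach (own payoff 11225 − 134×75 = 1175): to w=0 gives 2260 → profitable ✗; to w=72 gives 8658 − 134×72 = -990 → no gain ✓.
Average (own payoff 8658 − 256×72 = -9774): to w=0 gives 2260 → profitable ✗; to w=75 gives 11225 − 256×75 = -7975 → profitable ✗.
Lemon (own payoff 2260): to w=72 gives 8658 − 369×72 = -17910 → no gain ✓; to w=75 gives 11225 − 369×75 = -16450 → no gain ✓.
3 of the 6 constraints hold; not an equilibrium.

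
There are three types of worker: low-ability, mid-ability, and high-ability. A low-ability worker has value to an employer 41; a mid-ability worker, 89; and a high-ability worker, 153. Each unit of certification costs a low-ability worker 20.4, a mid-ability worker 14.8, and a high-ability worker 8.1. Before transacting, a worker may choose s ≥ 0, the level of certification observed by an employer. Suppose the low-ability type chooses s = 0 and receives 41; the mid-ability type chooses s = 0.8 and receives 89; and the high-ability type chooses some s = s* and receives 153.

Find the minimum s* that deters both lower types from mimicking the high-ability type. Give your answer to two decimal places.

5.49

Low-ability type (on-path payoff 41) won't mimic when 41 ≥ 153 − 20.4·s*, i.e. s* ≥ 5.49.
Mid-ability type (on-path payoff 89 − 14.8×0.8 = 77.16) won't mimic when 77.16 ≥ 153 − 14.8·s*, i.e. s* ≥ 5.12.
Both must hold, so s* = max(5.49, 5.12) = 5.49. The low-ability type's constraint binds.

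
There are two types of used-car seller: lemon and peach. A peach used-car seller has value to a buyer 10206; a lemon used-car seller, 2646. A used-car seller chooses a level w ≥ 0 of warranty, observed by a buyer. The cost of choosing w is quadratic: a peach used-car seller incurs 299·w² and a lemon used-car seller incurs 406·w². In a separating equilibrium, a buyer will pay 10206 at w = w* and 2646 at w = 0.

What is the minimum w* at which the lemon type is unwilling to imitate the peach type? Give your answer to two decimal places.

The lemon type at w = 0 receives 2646; imitating at w* yields 10206 − 406·w*².
Indifference: 2646 = 10206 − 406·w*², so w*² = (10206 − 2646) / 406 ≈ 18.6207.
w* = √18.6207 ≈ 4.32.

4.32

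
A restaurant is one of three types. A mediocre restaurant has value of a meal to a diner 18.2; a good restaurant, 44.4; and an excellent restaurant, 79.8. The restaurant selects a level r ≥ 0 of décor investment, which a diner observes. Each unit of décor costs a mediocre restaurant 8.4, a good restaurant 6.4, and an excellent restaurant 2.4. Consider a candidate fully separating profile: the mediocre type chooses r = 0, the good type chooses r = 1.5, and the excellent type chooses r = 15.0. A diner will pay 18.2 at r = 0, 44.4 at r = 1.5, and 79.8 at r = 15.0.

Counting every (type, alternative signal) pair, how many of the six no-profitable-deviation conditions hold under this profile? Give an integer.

Excellent (own payoff 79.8 − 2.4×15.0 = 43.8): to r=0 gives 18.2 → no gain ✓; to r=1.5 gives 44.4 − 2.4×1.5 = 40.8 → no gain ✓.
Good (own payoff 44.4 − 6.4×1.5 = 34.8): to r=0 gives 18.2 → no gain ✓; to r=15.0 gives 79.8 − 6.4×15.0 = -16.2 → no gain ✓.
Mediocre (own payoff 18.2): to r=1.5 gives 44.4 − 8.4×1.5 = 31.8 → profitable ✗; to r=15.0 gives 79.8 − 8.4×15.0 = -46.2 → no gain ✓.
5 of the 6 constraints hold; not an equilibrium.

5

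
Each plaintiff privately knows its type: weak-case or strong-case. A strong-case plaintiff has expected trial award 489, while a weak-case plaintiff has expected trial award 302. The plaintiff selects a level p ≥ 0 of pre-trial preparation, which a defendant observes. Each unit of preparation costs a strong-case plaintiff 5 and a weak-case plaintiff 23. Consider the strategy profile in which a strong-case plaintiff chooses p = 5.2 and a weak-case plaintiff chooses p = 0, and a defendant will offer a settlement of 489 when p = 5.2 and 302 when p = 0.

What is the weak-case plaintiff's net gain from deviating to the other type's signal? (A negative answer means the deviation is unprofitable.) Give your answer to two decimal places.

Playing p = 0 the weak-case plaintiff receives 302.
Deviating to p = 5.2 brings payment 489 at cost 23 × 5.2 = 119.6, netting 369.4.
Gain from deviating: 369.4 − 302 = 67.40.
The gain is positive, so the weak-case type's incentive-compatibility constraint is violated — this profile is not a separating equilibrium.

67.40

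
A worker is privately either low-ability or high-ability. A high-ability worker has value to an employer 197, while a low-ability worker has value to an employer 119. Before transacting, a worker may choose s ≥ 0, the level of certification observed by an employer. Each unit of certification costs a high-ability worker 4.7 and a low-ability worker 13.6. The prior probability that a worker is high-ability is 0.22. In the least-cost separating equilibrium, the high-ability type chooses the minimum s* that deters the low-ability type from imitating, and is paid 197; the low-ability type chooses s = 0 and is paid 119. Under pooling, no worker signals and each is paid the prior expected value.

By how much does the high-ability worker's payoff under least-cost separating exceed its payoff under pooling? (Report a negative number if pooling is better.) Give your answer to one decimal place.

33.9

Least-cost separating signal: s* solves 119 = 197 − 13.6·s*, so s* = (197 − 119)/13.6 ≈ 5.7353.
High-ability type's separating payoff: 197 − 4.7 × s* = 197 − 4.7 × (197 − 119)/13.6 = 197 − 366.6/13.6 ≈ 170.044.
Pooling payoff: 0.22 × 197 + 0.78 × 119 = 136.16.
Difference: 170.044 − 136.16 = 33.884, i.e. 33.9 to one decimal place.
The high-ability type prefers to separate.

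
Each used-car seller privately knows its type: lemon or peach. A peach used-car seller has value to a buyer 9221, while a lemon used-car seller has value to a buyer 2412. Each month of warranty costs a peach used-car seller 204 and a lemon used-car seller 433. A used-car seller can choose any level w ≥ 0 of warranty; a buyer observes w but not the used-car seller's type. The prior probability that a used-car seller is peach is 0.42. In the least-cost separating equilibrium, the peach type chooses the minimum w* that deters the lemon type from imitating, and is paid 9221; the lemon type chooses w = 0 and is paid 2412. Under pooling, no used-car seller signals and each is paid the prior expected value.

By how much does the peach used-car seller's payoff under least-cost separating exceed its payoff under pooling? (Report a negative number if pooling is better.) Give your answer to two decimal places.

741.28

Least-cost separating signal: w* solves 2412 = 9221 − 433·w*, so w* = (9221 − 2412)/433 ≈ 15.7252.
Peach type's separating payoff: 9221 − 204 × w* = 9221 − 204 × (9221 − 2412)/433 = 9221 − 1389036/433 ≈ 6013.0647.
Pooling payoff: 0.42 × 9221 + 0.58 × 2412 = 5271.78.
Difference: 6013.0647 − 5271.78 = 741.2847, i.e. 741.28 to two decimal places.
The peach type prefers to separate.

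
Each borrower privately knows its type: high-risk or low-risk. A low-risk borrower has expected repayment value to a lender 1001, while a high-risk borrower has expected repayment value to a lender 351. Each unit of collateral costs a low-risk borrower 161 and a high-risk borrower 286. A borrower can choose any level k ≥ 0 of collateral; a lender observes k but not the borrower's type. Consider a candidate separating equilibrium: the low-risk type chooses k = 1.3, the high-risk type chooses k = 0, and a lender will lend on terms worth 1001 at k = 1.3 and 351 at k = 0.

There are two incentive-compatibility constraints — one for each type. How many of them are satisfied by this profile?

1

High-risk type: stay at 0 → 351; mimic → 1001 − 286 × 1.3 = 629.2. IC fails (351 < 629.2).
Low-risk type: signal → 1001 − 161 × 1.3 = 791.7; deviate to 0 → 351. IC holds (791.7 ≥ 351).
1 of 2 constraints hold, so this profile is not an equilibrium.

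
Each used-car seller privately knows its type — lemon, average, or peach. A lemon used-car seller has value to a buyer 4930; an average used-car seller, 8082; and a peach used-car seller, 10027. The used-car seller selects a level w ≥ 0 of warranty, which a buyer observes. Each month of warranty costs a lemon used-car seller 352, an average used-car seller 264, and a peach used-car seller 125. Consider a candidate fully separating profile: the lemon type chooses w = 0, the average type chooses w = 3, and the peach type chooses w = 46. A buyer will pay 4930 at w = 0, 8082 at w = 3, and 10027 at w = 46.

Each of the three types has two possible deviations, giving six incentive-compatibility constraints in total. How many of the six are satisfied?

Peach (own payoff 10027 − 125×46 = 4277): to w=0 gives 4930 → profitable ✗; to w=3 gives 8082 − 125×3 = 7707 → profitable ✗.
Lemon (own payoff 4930): to w=3 gives 8082 − 352×3 = 7026 → profitable ✗; to w=46 gives 10027 − 352×46 = -6165 → no gain ✓.
Average (own payoff 8082 − 264×3 = 7290): to w=0 gives 4930 → no gain ✓; to w=46 gives 10027 − 264×46 = -2117 → no gain ✓.
3 of the 6 constraints hold; not an equilibrium.

3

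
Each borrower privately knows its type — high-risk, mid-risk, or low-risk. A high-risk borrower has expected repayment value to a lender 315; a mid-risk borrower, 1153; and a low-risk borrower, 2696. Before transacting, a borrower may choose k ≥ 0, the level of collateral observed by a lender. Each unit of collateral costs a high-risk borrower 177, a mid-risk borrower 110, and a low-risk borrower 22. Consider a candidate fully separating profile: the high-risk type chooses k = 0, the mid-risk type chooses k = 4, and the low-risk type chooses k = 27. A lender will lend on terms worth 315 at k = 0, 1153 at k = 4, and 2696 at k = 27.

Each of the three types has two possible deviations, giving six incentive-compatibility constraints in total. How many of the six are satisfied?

5

Mid-risk (own payoff 1153 − 110×4 = 713): to k=0 gives 315 → no gain ✓; to k=27 gives 2696 − 110×27 = -274 → no gain ✓.
Low-risk (own payoff 2696 − 22×27 = 2102): to k=0 gives 315 → no gain ✓; to k=4 gives 1153 − 22×4 = 1065 → no gain ✓.
High-risk (own payoff 315): to k=4 gives 1153 − 177×4 = 445 → profitable ✗; to k=27 gives 2696 − 177×27 = -2083 → no gain ✓.
5 of the 6 constraints hold; not an equilibrium.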